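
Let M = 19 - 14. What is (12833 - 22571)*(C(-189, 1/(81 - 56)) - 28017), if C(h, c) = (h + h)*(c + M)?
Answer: 7284540114/25 ≈ 2.9138e+8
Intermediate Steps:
M = 5
C(h, c) = 2*h*(5 + c) (C(h, c) = (h + h)*(c + 5) = (2*h)*(5 + c) = 2*h*(5 + c))
(12833 - 22571)*(C(-189, 1/(81 - 56)) - 28017) = (12833 - 22571)*(2*(-189)*(5 + 1/(81 - 56)) - 28017) = -9738*(2*(-189)*(5 + 1/25) - 28017) = -9738*(2*(-189)*(126/25) - 28017) = -9738*(-47628/25 - 28017) = -9738*(-748053/25) = 7284540114/25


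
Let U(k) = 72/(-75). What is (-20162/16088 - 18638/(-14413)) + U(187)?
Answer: -2666850653/2898454300 ≈ -0.92009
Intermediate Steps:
U(k) = -24/25 (U(k) = 72*(-1/75) = -24/25)
(-20162/16088 - 18638/(-14413)) + U(187) = (-20162/16088 - 18638/(-14413)) - 24/25 = (-20162*1/16088 - 18638*(-1/14413)) - 24/25 = (-10081/8044 + 18638/14413) - 24/25 = 4626619/115938172 - 24/25 = -2666850653/2898454300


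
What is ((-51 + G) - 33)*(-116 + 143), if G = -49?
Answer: -3591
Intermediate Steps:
((-51 + G) - 33)*(-116 + 143) = ((-51 - 49) - 33)*(-116 + 143) = (-100 - 33)*27 = -133*27 = -3591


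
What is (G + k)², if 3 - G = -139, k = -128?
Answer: 196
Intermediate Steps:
G = 142 (G = 3 - 1*(-139) = 3 + 139 = 142)
(G + k)² = (142 - 128)² = 14² = 196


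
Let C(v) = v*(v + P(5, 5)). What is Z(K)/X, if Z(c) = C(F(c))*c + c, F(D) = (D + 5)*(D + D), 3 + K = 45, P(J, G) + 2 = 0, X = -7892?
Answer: -327154989/3946 ≈ -82908.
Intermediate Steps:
P(J, G) = -2 (P(J, G) = -2 + 0 = -2)
K = 42 (K = -3 + 45 = 42)
F(D) = 2*D*(5 + D) (F(D) = (5 + D)*(2*D) = 2*D*(5 + D))
C(v) = v*(-2 + v) (C(v) = v*(v - 2) = v*(-2 + v))
Z(c) = c + 2*c**2*(-2 + 2*c*(5 + c))*(5 + c) (Z(c) = ((2*c*(5 + c))*(-2 + 2*c*(5 + c)))*c + c = (2*c*(-2 + 2*c*(5 + c))*(5 + c))*c + c = 2*c**2*(-2 + 2*c*(5 + c))*(5 + c) + c = c + 2*c**2*(-2 + 2*c*(5 + c))*(5 + c))
Z(K)/X = (42*(1 + 4*42*(-1 + 42*(5 + 42))*(5 + 42)))/(-7892) = (42*(1 + 4*42*(-1 + 42*47)*47))*(-1/7892) = (42*(1 + 4*42*(-1 + 1974)*47))*(-1/7892) = (42*(1 + 4*42*1973*47))*(-1/7892) = (42*(1 + 15578808))*(-1/7892) = (42*15578809)*(-1/7892) = 654309978*(-1/7892) = -327154989/3946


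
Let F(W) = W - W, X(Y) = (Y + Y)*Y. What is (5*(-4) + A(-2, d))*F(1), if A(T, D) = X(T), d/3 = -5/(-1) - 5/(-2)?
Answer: 0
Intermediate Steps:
X(Y) = 2*Y² (X(Y) = (2*Y)*Y = 2*Y²)
d = 45/2 (d = 3*(-5/(-1) - 5/(-2)) = 3*(-5*(-1) - 5*(-½)) = 3*(5 + 5/2) = 3*(15/2) = 45/2 ≈ 22.500)
A(T, D) = 2*T²
F(W) = 0
(5*(-4) + A(-2, d))*F(1) = (5*(-4) + 2*(-2)²)*0 = (-20 + 2*4)*0 = (-20 + 8)*0 = -12*0 = 0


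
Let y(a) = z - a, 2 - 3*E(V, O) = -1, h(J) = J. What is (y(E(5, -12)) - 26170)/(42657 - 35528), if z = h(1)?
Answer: -26170/7129 ≈ -3.6709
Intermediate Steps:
z = 1
E(V, O) = 1 (E(V, O) = 2/3 - 1/3*(-1) = 2/3 + 1/3 = 1)
y(a) = 1 - a
(y(E(5, -12)) - 26170)/(42657 - 35528) = ((1 - 1*1) - 26170)/(42657 - 35528) = ((1 - 1) - 26170)/7129 = (0 - 26170)*(1/7129) = -26170*1/7129 = -26170/7129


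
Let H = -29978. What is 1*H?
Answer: -29978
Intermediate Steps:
1*H = 1*(-29978) = -29978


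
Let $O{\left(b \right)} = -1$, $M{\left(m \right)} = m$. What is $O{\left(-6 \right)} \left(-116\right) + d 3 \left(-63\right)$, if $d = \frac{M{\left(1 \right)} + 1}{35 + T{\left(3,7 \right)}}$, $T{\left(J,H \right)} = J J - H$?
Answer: $\frac{3914}{37} \approx 105.78$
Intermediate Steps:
$T{\left(J,H \right)} = J^{2} - H$
$d = \frac{2}{37}$ ($d = \frac{1 + 1}{35 + \left(3^{2} - 7\right)} = \frac{2}{35 + \left(9 - 7\right)} = \frac{2}{35 + 2} = \frac{2}{37} \approx 0.054054$)
$O{\left(-6 \right)} \left(-116\right) + d 3 \left(-63\right) = \left(-1\right) \left(-116\right) + \frac{2}{37} \cdot 3 \left(-63\right) = 116 + \frac{6}{37} \left(-63\right) = 116 - \frac{378}{37} = \frac{3914}{37}$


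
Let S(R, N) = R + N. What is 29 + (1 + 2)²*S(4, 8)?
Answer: 137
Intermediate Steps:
S(R, N) = N + R
29 + (1 + 2)²*S(4, 8) = 29 + (1 + 2)²*(8 + 4) = 29 + 3²*12 = 29 + 9*12 = 29 + 108 = 137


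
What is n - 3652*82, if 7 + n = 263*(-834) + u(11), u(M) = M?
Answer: -518802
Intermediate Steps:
n = -219338 (n = -7 + (263*(-834) + 11) = -7 + (-219342 + 11) = -7 - 219331 = -219338)
n - 3652*82 = -219338 - 3652*82 = -219338 - 1*299464 = -219338 - 299464 = -518802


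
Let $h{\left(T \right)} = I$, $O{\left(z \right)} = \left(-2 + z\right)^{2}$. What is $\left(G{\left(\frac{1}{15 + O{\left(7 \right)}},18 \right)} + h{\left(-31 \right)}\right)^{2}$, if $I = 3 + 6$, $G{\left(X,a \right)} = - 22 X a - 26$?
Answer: $\frac{72361}{100} \approx 723.61$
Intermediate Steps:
$G{\left(X,a \right)} = -26 - 22 X a$ ($G{\left(X,a \right)} = - 22 X a - 26 = -26 - 22 X a$)
$I = 9$
$h{\left(T \right)} = 9$
$\left(G{\left(\frac{1}{15 + O{\left(7 \right)}},18 \right)} + h{\left(-31 \right)}\right)^{2} = \left(\left(-26 - 22 \frac{1}{15 + \left(-2 + 7\right)^{2}} \cdot 18\right) + 9\right)^{2} = \left(\left(-26 - 22 \frac{1}{15 + 5^{2}} \cdot 18\right) + 9\right)^{2} = \left(\left(-26 - 22 \frac{1}{15 + 25} \cdot 18\right) + 9\right)^{2} = \left(\left(-26 - 22 \cdot \frac{1}{40} \cdot 18\right) + 9\right)^{2} = \left(\left(-26 - \frac{11}{20} \cdot 18\right) + 9\right)^{2} = \left(\left(-26 - \frac{99}{10}\right) + 9\right)^{2} = \left(- \frac{359}{10} + 9\right)^{2} = \left(- \frac{269}{10}\right)^{2} = \frac{72361}{100}$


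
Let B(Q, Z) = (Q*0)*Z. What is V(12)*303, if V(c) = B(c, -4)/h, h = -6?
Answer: 0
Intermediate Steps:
B(Q, Z) = 0 (B(Q, Z) = 0*Z = 0)
V(c) = 0 (V(c) = 0/(-6) = 0*(-1/6) = 0)
V(12)*303 = 0*303 = 0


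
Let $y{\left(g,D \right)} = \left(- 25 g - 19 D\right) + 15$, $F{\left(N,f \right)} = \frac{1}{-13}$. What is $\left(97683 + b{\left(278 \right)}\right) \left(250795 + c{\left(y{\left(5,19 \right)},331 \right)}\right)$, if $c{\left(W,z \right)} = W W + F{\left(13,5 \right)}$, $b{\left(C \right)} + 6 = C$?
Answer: $46297051845$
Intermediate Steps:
$F{\left(N,f \right)} = - \frac{1}{13}$
$b{\left(C \right)} = -6 + C$
$y{\left(g,D \right)} = 15 - 25 g - 19 D$
$c{\left(W,z \right)} = - \frac{1}{13} + W^{2}$ ($c{\left(W,z \right)} = W W - \frac{1}{13} = W^{2} - \frac{1}{13} = - \frac{1}{13} + W^{2}$)
$\left(97683 + b{\left(278 \right)}\right) \left(250795 + c{\left(y{\left(5,19 \right)},331 \right)}\right) = \left(97683 + \left(-6 + 278\right)\right) \left(250795 - \left(\frac{1}{13} - \left(15 - 125 - 361\right)^{2}\right)\right) = \left(97683 + 272\right) \left(250795 - \left(\frac{1}{13} - \left(15 - 125 - 361\right)^{2}\right)\right) = 97955 \left(250795 - \left(\frac{1}{13} - \left(-471\right)^{2}\right)\right) = 97955 \left(250795 + \left(- \frac{1}{13} + 221841\right)\right) = 97955 \left(250795 + \frac{2883932}{13}\right) = 97955 \cdot \frac{6144267}{13} = 46297051845$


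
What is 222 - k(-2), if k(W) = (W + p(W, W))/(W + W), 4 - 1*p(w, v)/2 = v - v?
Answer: 447/2 ≈ 223.50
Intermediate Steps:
p(w, v) = 8 (p(w, v) = 8 - 2*(v - v) = 8 - 2*0 = 8 + 0 = 8)
k(W) = (8 + W)/(2*W) (k(W) = (W + 8)/(W + W) = (8 + W)/((2*W)) = (8 + W)*(1/(2*W)) = (8 + W)/(2*W))
222 - k(-2) = 222 - (8 - 2)/(2*(-2)) = 222 - (-1)*6/(2*2) = 222 - 1*(-3/2) = 222 + 3/2 = 447/2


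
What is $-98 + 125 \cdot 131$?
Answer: $16277$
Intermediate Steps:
$-98 + 125 \cdot 131 = -98 + 16375 = 16277$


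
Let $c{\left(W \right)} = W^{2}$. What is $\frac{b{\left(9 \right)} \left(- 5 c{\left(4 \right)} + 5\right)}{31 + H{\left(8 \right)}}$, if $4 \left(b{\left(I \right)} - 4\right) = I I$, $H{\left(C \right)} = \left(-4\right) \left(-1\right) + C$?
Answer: $- \frac{7275}{172} \approx -42.297$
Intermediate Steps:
$H{\left(C \right)} = 4 + C$
$b{\left(I \right)} = 4 + \frac{I^{2}}{4}$ ($b{\left(I \right)} = 4 + \frac{I I}{4} = 4 + \frac{I^{2}}{4}$)
$\frac{b{\left(9 \right)} \left(- 5 c{\left(4 \right)} + 5\right)}{31 + H{\left(8 \right)}} = \frac{\left(4 + \frac{9^{2}}{4}\right) \left(- 5 \cdot 4^{2} + 5\right)}{31 + \left(4 + 8\right)} = \frac{\left(4 + \frac{1}{4} \cdot 81\right) \left(\left(-5\right) 16 + 5\right)}{31 + 12} = \frac{\left(4 + \frac{81}{4}\right) \left(-80 + 5\right)}{43} = \frac{97}{4} \left(-75\right) \frac{1}{43} = \left(- \frac{7275}{4}\right) \frac{1}{43} = - \frac{7275}{172}$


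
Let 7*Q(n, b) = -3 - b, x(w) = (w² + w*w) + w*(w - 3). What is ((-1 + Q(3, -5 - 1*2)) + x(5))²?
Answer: 173889/49 ≈ 3548.8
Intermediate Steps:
x(w) = 2*w² + w*(-3 + w) (x(w) = (w² + w²) + w*(-3 + w) = 2*w² + w*(-3 + w))
Q(n, b) = -3/7 - b/7 (Q(n, b) = (-3 - b)/7 = -3/7 - b/7)
((-1 + Q(3, -5 - 1*2)) + x(5))² = ((-1 + (-3/7 - (-5 - 1*2)/7)) + 3*5*(-1 + 5))² = ((-1 + (-3/7 - (-5 - 2)/7)) + 3*5*4)² = ((-1 + (-3/7 - ⅐*(-7))) + 60)² = ((-1 + (-3/7 + 1)) + 60)² = ((-1 + 4/7) + 60)² = (-3/7 + 60)² = (417/7)² = 173889/49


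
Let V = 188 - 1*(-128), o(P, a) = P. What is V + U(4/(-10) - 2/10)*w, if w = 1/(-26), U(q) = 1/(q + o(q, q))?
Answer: 49301/156 ≈ 316.03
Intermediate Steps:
V = 316 (V = 188 + 128 = 316)
U(q) = 1/(2*q) (U(q) = 1/(q + q) = 1/(2*q))
w = -1/26 ≈ -0.038462
V + U(4/(-10) - 2/10)*w = 316 + (1/(2*(4/(-10) - 2/10)))*(-1/26) = 316 + (1/(2*(4*(-⅒) - 2*⅒)))*(-1/26) = 316 + (1/(2*(-⅖ - ⅕)))*(-1/26) = 316 + (1/(2*(-⅗)))*(-1/26) = 316 + ((½)*(-5/3))*(-1/26) = 316 - ⅚*(-1/26) = 316 + 5/156 = 49301/156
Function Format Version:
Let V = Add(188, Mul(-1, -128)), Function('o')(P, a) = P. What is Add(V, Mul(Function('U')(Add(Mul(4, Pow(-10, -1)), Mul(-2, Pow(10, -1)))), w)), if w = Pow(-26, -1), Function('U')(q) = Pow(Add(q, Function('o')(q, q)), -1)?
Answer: Rational(49301, 156) ≈ 316.03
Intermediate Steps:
V = 316 (V = Add(188, 128) = 316)
Function('U')(q) = Mul(Rational(1, 2), Pow(q, -1)) (Function('U')(q) = Pow(Add(q, q), -1) = Pow(Mul(2, q), -1) = Mul(Rational(1, 2), Pow(q, -1)))
w = Rational(-1, 26) ≈ -0.038462
Add(V, Mul(Function('U')(Add(Mul(4, Pow(-10, -1)), Mul(-2, Pow(10, -1)))), w)) = Add(316, Mul(Mul(Rational(1, 2), Pow(Add(Mul(4, Pow(-10, -1)), Mul(-2, Pow(10, -1))), -1)), Rational(-1, 26))) = Add(316, Mul(Mul(Rational(1, 2), Pow(Add(Mul(4, Rational(-1, 10)), Mul(-2, Rational(1, 10))), -1)), Rational(-1, 26))) = Add(316, Mul(Mul(Rational(1, 2), Pow(Add(Rational(-2, 5), Rational(-1, 5)), -1)), Rational(-1, 26))) = Add(316, Mul(Mul(Rational(1, 2), Pow(Rational(-3, 5), -1)), Rational(-1, 26))) = Add(316, Mul(Mul(Rational(1, 2), Rational(-5, 3)), Rational(-1, 26))) = Add(316, Mul(Rational(-5, 6), Rational(-1, 26))) = Add(316, Rational(5, 156)) = Rational(49301, 156)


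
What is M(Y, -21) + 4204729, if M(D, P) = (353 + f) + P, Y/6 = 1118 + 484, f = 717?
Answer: 4205778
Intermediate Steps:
Y = 9612 (Y = 6*(1118 + 484) = 6*1602 = 9612)
M(D, P) = 1070 + P (M(D, P) = (353 + 717) + P = 1070 + P)
M(Y, -21) + 4204729 = (1070 - 21) + 4204729 = 1049 + 4204729 = 4205778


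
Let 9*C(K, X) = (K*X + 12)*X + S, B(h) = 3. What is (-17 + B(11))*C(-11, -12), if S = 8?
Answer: 24080/9 ≈ 2675.6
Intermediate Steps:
C(K, X) = 8/9 + X*(12 + K*X)/9 (C(K, X) = ((K*X + 12)*X + 8)/9 = ((12 + K*X)*X + 8)/9 = (X*(12 + K*X) + 8)/9 = (8 + X*(12 + K*X))/9 = 8/9 + X*(12 + K*X)/9)
(-17 + B(11))*C(-11, -12) = (-17 + 3)*(8/9 + (4/3)*(-12) + (⅑)*(-11)*(-12)²) = -14*(8/9 - 16 + (⅑)*(-11)*144) = -14*(8/9 - 16 - 176) = -14*(-1720/9) = 24080/9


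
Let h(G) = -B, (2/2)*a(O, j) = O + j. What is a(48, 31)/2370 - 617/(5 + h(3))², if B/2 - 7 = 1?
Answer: -18389/3630 ≈ -5.0658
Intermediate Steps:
B = 16 (B = 14 + 2*1 = 14 + 2 = 16)
a(O, j) = O + j
h(G) = -16 (h(G) = -1*16 = -16)
a(48, 31)/2370 - 617/(5 + h(3))² = (48 + 31)/2370 - 617/(5 - 16)² = 79*(1/2370) - 617/((-11)²) = 1/30 - 617/121 = -18389/3630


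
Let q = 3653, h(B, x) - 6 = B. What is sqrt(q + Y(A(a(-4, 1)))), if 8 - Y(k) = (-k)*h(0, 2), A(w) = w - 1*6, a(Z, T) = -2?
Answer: sqrt(3613) ≈ 60.108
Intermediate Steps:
h(B, x) = 6 + B
A(w) = -6 + w (A(w) = w - 6 = -6 + w)
Y(k) = 8 + 6*k (Y(k) = 8 - (-k)*(6 + 0) = 8 - (-k)*6 = 8 - (-6)*k = 8 + 6*k)
sqrt(q + Y(A(a(-4, 1)))) = sqrt(3653 + (8 + 6*(-6 - 2))) = sqrt(3653 + (8 + 6*(-8))) = sqrt(3653 + (8 - 48)) = sqrt(3653 - 40) = sqrt(3613)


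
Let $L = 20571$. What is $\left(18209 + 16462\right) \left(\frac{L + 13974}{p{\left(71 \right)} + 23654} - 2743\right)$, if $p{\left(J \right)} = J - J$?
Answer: $- \frac{2248358078967}{23654} \approx -9.5052 \cdot 10^{7}$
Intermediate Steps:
$p{\left(J \right)} = 0$
$\left(18209 + 16462\right) \left(\frac{L + 13974}{p{\left(71 \right)} + 23654} - 2743\right) = \left(18209 + 16462\right) \left(\frac{20571 + 13974}{0 + 23654} - 2743\right) = 34671 \left(\frac{34545}{23654} - 2743\right) = 34671 \left(- \frac{64848377}{23654}\right) = - \frac{2248358078967}{23654}$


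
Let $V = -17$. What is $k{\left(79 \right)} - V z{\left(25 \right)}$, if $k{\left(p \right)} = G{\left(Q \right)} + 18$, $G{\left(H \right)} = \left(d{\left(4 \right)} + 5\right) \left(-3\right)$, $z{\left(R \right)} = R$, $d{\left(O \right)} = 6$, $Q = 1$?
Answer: $410$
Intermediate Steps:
$G{\left(H \right)} = -33$ ($G{\left(H \right)} = \left(6 + 5\right) \left(-3\right) = 11 \left(-3\right) = -33$)
$k{\left(p \right)} = -15$ ($k{\left(p \right)} = -33 + 18 = -15$)
$k{\left(79 \right)} - V z{\left(25 \right)} = -15 - \left(-17\right) 25 = -15 - -425 = -15 + 425 = 410$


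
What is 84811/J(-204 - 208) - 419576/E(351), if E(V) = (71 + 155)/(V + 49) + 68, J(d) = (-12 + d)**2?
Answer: -15084775981957/2465268288 ≈ -6118.9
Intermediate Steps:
E(V) = 68 + 226/(49 + V) (E(V) = 226/(49 + V) + 68 = 68 + 226/(49 + V))
84811/J(-204 - 208) - 419576/E(351) = 84811/((-12 + (-204 - 208))**2) - 419576*(49 + 351)/(2*(1779 + 34*351)) = 84811/((-12 - 412)**2) - 419576*200/(1779 + 11934) = 84811/((-424)**2) - 419576/(2*(1/400)*13713) = 84811/179776 - 419576/13713/200 = 84811*(1/179776) - 419576*200/13713 = 84811/179776 - 83915200/13713 = -15084775981957/2465268288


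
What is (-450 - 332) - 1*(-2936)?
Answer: 2154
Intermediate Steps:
(-450 - 332) - 1*(-2936) = -782 + 2936 = 2154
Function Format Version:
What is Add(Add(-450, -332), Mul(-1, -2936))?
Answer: 2154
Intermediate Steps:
Add(Add(-450, -332), Mul(-1, -2936)) = Add(-782, 2936) = 2154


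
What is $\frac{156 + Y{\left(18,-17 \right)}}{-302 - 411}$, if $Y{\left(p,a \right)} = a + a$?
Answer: $- \frac{122}{713} \approx -0.17111$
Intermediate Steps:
$Y{\left(p,a \right)} = 2 a$
$\frac{156 + Y{\left(18,-17 \right)}}{-302 - 411} = \frac{156 + 2 \left(-17\right)}{-302 - 411} = \frac{156 - 34}{-713} = 122 \left(- \frac{1}{713}\right) = - \frac{122}{713}$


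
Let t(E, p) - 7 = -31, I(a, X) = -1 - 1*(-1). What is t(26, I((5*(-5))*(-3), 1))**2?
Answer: 576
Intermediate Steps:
I(a, X) = 0 (I(a, X) = -1 + 1 = 0)
t(E, p) = -24 (t(E, p) = 7 - 31 = -24)
t(26, I((5*(-5))*(-3), 1))**2 = (-24)**2 = 576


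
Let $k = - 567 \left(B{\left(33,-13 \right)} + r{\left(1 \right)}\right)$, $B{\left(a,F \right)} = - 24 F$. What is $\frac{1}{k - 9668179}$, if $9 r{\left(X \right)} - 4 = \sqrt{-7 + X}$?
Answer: $\frac{i}{- 9845335 i + 63 \sqrt{6}} \approx -1.0157 \cdot 10^{-7} + 1.592 \cdot 10^{-12} i$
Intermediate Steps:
$r{\left(X \right)} = \frac{4}{9} + \frac{\sqrt{-7 + X}}{9}$
$k = -177156 - 63 i \sqrt{6}$ ($k = - 567 \left(\left(-24\right) \left(-13\right) + \left(\frac{4}{9} + \frac{\sqrt{-7 + 1}}{9}\right)\right) = - 567 \left(312 + \left(\frac{4}{9} + \frac{\sqrt{-6}}{9}\right)\right) = - 567 \left(312 + \left(\frac{4}{9} + \frac{i \sqrt{6}}{9}\right)\right) = - 567 \left(\frac{2812}{9} + \frac{i \sqrt{6}}{9}\right) = -177156 - 63 i \sqrt{6} \approx -1.7716 \cdot 10^{5} - 154.32 i$)
$\frac{1}{k - 9668179} = \frac{1}{\left(-177156 - 63 i \sqrt{6}\right) - 9668179} = \frac{1}{-9845335 - 63 i \sqrt{6}}$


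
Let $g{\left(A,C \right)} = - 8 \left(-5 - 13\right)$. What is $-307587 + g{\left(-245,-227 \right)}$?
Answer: $-307443$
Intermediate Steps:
$g{\left(A,C \right)} = 144$ ($g{\left(A,C \right)} = \left(-8\right) \left(-18\right) = 144$)
$-307587 + g{\left(-245,-227 \right)} = -307587 + 144 = -307443$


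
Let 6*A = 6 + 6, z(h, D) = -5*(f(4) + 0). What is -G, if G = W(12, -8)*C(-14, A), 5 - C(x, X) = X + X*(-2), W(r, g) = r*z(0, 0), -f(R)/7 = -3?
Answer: 8820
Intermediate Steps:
f(R) = 21 (f(R) = -7*(-3) = 21)
z(h, D) = -105 (z(h, D) = -5*(21 + 0) = -5*21 = -105)
W(r, g) = -105*r (W(r, g) = r*(-105) = -105*r)
A = 2 (A = (6 + 6)/6 = (⅙)*12 = 2)
C(x, X) = 5 + X (C(x, X) = 5 - (X + X*(-2)) = 5 - (X - 2*X) = 5 - (-1)*X = 5 + X)
G = -8820 (G = (-105*12)*(5 + 2) = -1260*7 = -8820)
-G = -1*(-8820) = 8820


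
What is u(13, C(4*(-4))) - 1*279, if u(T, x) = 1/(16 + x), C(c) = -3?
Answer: -3626/13 ≈ -278.92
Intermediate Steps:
u(13, C(4*(-4))) - 1*279 = 1/(16 - 3) - 1*279 = 1/13 - 279 = -3626/13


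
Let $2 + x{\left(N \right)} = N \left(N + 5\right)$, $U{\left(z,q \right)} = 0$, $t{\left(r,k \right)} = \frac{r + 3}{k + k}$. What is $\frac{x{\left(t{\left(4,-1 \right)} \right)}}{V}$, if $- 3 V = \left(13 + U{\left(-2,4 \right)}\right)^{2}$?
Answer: $\frac{87}{676} \approx 0.1287$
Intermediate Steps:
$t{\left(r,k \right)} = \frac{3 + r}{2 k}$
$x{\left(N \right)} = -2 + N \left(5 + N\right)$ ($x{\left(N \right)} = -2 + N \left(N + 5\right) = -2 + N \left(5 + N\right)$)
$V = - \frac{169}{3}$ ($V = - \frac{\left(13 + 0\right)^{2}}{3} = - \frac{13^{2}}{3} = \left(- \frac{1}{3}\right) 169 = - \frac{169}{3} \approx -56.333$)
$\frac{x{\left(t{\left(4,-1 \right)} \right)}}{V} = \frac{-2 + \left(\frac{3 + 4}{2 \left(-1\right)}\right)^{2} + 5 \frac{3 + 4}{2 \left(-1\right)}}{- \frac{169}{3}} = \left(-2 + \left(\frac{1}{2} \left(-1\right) 7\right)^{2} + 5 \cdot \frac{1}{2} \left(-1\right) 7\right) \left(- \frac{3}{169}\right) = \left(-2 + \left(- \frac{7}{2}\right)^{2} + 5 \left(- \frac{7}{2}\right)\right) \left(- \frac{3}{169}\right) = \left(-2 + \frac{49}{4} - \frac{35}{2}\right) \left(- \frac{3}{169}\right) = \left(- \frac{29}{4}\right) \left(- \frac{3}{169}\right) = \frac{87}{676}$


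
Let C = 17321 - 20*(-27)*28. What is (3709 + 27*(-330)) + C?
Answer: 27240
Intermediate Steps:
C = 32441 (C = 17321 - (-540)*28 = 17321 - 1*(-15120) = 17321 + 15120 = 32441)
(3709 + 27*(-330)) + C = (3709 + 27*(-330)) + 32441 = (3709 - 8910) + 32441 = -5201 + 32441 = 27240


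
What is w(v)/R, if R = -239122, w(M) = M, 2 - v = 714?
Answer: 356/119561 ≈ 0.0029776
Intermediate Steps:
v = -712 (v = 2 - 1*714 = 2 - 714 = -712)
w(v)/R = -712/(-239122) = -712*(-1/239122) = 356/119561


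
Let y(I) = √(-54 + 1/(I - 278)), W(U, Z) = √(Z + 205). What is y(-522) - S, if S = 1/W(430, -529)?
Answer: I*(20 + 9*√86402)/360 ≈ 7.4041*I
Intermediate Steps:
W(U, Z) = √(205 + Z)
y(I) = √(-54 + 1/(-278 + I))
S = -I/18 (S = 1/(√(205 - 529)) = 1/(√(-324)) = 1/(18*I) = -I/18 ≈ -0.055556*I)
y(-522) - S = √((15013 - 54*(-522))/(-278 - 522)) - (-1)*I/18 = √((15013 + 28188)/(-800)) + I/18 = √(-1/800*43201) + I/18 = √(-43201/800) + I/18 = I*√86402/40 + I/18 = I/18 + I*√86402/40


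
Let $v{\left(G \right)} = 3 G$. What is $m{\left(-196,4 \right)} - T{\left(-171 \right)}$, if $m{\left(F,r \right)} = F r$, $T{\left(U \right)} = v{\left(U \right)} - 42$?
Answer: $-229$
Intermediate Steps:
$T{\left(U \right)} = -42 + 3 U$ ($T{\left(U \right)} = 3 U - 42 = -42 + 3 U$)
$m{\left(-196,4 \right)} - T{\left(-171 \right)} = \left(-196\right) 4 - \left(-42 + 3 \left(-171\right)\right) = -784 - \left(-42 - 513\right) = -784 - -555 = -784 + 555 = -229$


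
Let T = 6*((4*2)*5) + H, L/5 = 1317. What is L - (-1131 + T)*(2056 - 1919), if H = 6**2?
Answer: 123720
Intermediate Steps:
H = 36
L = 6585 (L = 5*1317 = 6585)
T = 276 (T = 6*((4*2)*5) + 36 = 6*(8*5) + 36 = 6*40 + 36 = 240 + 36 = 276)
L - (-1131 + T)*(2056 - 1919) = 6585 - (-1131 + 276)*(2056 - 1919) = 6585 - (-855)*137 = 6585 - 1*(-117135) = 6585 + 117135 = 123720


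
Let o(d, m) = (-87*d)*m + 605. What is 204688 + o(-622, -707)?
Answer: -38053305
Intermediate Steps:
o(d, m) = 605 - 87*d*m (o(d, m) = -87*d*m + 605 = 605 - 87*d*m)
204688 + o(-622, -707) = 204688 + (605 - 87*(-622)*(-707)) = 204688 + (605 - 38258598) = 204688 - 38257993 = -38053305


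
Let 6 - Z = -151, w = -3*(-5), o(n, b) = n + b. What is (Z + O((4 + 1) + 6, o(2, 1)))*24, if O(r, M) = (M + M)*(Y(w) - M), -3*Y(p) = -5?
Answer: 3576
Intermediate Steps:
o(n, b) = b + n
w = 15
Z = 157 (Z = 6 - 1*(-151) = 6 + 151 = 157)
Y(p) = 5/3 (Y(p) = -⅓*(-5) = 5/3)
O(r, M) = 2*M*(5/3 - M) (O(r, M) = (M + M)*(5/3 - M) = (2*M)*(5/3 - M) = 2*M*(5/3 - M))
(Z + O((4 + 1) + 6, o(2, 1)))*24 = (157 + 2*(1 + 2)*(5 - 3*(1 + 2))/3)*24 = (157 + (⅔)*3*(5 - 3*3))*24 = (157 + (⅔)*3*(5 - 9))*24 = (157 + (⅔)*3*(-4))*24 = (157 - 8)*24 = 149*24 = 3576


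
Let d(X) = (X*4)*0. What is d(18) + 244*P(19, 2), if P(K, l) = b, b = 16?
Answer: 3904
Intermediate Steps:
P(K, l) = 16
d(X) = 0 (d(X) = (4*X)*0 = 0)
d(18) + 244*P(19, 2) = 0 + 244*16 = 0 + 3904 = 3904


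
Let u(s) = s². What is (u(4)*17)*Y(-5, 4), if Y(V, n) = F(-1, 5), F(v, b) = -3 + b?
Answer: 544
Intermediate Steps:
Y(V, n) = 2 (Y(V, n) = -3 + 5 = 2)
(u(4)*17)*Y(-5, 4) = (4²*17)*2 = (16*17)*2 = 272*2 = 544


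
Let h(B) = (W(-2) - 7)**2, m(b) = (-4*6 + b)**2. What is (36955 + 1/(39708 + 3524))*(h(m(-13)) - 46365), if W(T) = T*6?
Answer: -2624920155723/1544 ≈ -1.7001e+9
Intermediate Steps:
W(T) = 6*T
m(b) = (-24 + b)**2
h(B) = 361 (h(B) = (6*(-2) - 7)**2 = (-12 - 7)**2 = (-19)**2 = 361)
(36955 + 1/(39708 + 3524))*(h(m(-13)) - 46365) = (36955 + 1/(39708 + 3524))*(361 - 46365) = (36955 + 1/43232)*(-46004) = (1597638561/43232)*(-46004) = -2624920155723/1544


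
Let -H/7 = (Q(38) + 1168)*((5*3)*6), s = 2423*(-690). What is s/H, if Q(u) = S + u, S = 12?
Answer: 55729/25578 ≈ 2.1788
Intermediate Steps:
Q(u) = 12 + u
s = -1671870
H = -767340 (H = -7*((12 + 38) + 1168)*(5*3)*6 = -7*(50 + 1168)*15*6 = -8526*90 = -7*109620 = -767340)
s/H = -1671870/(-767340) = -1671870*(-1/767340) = 55729/25578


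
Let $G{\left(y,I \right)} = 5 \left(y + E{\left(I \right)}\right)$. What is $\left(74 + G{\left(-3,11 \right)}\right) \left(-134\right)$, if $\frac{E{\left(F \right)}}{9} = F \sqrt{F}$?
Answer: $-7906 - 66330 \sqrt{11} \approx -2.279 \cdot 10^{5}$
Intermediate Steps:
$E{\left(F \right)} = 9 F^{\frac{3}{2}}$ ($E{\left(F \right)} = 9 F \sqrt{F} = 9 F^{\frac{3}{2}}$)
$G{\left(y,I \right)} = 5 y + 45 I^{\frac{3}{2}}$ ($G{\left(y,I \right)} = 5 \left(y + 9 I^{\frac{3}{2}}\right) = 5 y + 45 I^{\frac{3}{2}}$)
$\left(74 + G{\left(-3,11 \right)}\right) \left(-134\right) = \left(74 + \left(5 \left(-3\right) + 45 \cdot 11^{\frac{3}{2}}\right)\right) \left(-134\right) = \left(74 - \left(15 - 45 \cdot 11 \sqrt{11}\right)\right) \left(-134\right) = \left(74 - \left(15 - 495 \sqrt{11}\right)\right) \left(-134\right) = \left(59 + 495 \sqrt{11}\right) \left(-134\right) = -7906 - 66330 \sqrt{11}$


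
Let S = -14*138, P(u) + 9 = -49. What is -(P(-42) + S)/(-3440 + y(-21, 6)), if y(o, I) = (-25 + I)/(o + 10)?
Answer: -21890/37821 ≈ -0.57878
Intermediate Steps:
P(u) = -58 (P(u) = -9 - 49 = -58)
y(o, I) = (-25 + I)/(10 + o)
S = -1932
-(P(-42) + S)/(-3440 + y(-21, 6)) = -(-58 - 1932)/(-3440 + (-25 + 6)/(10 - 21)) = -(-1990)/(-3440 - 19/(-11)) = -(-1990)/(-3440 - 1/11*(-19)) = -(-1990)/(-3440 + 19/11) = -(-1990)/(-37821/11) = -(-1990)*(-11)/37821 = -1*21890/37821 = -21890/37821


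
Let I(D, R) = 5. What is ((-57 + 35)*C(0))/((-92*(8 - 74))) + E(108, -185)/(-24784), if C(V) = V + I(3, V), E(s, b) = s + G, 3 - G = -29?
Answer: -2540/106881 ≈ -0.023765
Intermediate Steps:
G = 32 (G = 3 - 1*(-29) = 3 + 29 = 32)
E(s, b) = 32 + s (E(s, b) = s + 32 = 32 + s)
C(V) = 5 + V (C(V) = V + 5 = 5 + V)
((-57 + 35)*C(0))/((-92*(8 - 74))) + E(108, -185)/(-24784) = ((-57 + 35)*(5 + 0))/((-92*(8 - 74))) + (32 + 108)/(-24784) = (-22*5)/((-92*(-66))) + 140*(-1/24784) = -110/6072 - 35/6196 = -110*1/6072 - 35/6196 = -5/276 - 35/6196 = -2540/106881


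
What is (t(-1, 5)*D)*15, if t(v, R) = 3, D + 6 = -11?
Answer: -765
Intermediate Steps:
D = -17 (D = -6 - 11 = -17)
(t(-1, 5)*D)*15 = (3*(-17))*15 = -51*15 = -765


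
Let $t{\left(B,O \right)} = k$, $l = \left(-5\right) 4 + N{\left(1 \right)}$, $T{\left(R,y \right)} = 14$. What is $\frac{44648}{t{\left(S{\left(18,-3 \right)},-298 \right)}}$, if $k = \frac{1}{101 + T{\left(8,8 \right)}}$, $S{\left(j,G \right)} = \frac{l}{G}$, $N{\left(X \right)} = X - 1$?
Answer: $5134520$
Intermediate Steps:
$N{\left(X \right)} = -1 + X$ ($N{\left(X \right)} = X - 1 = -1 + X$)
$l = -20$ ($l = \left(-5\right) 4 + \left(-1 + 1\right) = -20 + 0 = -20$)
$S{\left(j,G \right)} = - \frac{20}{G}$
$k = \frac{1}{115}$ ($k = \frac{1}{101 + 14} = \frac{1}{115} \approx 0.0086956$)
$t{\left(B,O \right)} = \frac{1}{115}$
$\frac{44648}{t{\left(S{\left(18,-3 \right)},-298 \right)}} = 44648 \frac{1}{\frac{1}{115}} = 44648 \cdot 115 = 5134520$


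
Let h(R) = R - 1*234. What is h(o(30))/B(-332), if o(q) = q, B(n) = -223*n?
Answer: -51/18509 ≈ -0.0027554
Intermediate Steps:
h(R) = -234 + R (h(R) = R - 234 = -234 + R)
h(o(30))/B(-332) = (-234 + 30)/((-223*(-332))) = -204/74036 = -204*1/74036 = -51/18509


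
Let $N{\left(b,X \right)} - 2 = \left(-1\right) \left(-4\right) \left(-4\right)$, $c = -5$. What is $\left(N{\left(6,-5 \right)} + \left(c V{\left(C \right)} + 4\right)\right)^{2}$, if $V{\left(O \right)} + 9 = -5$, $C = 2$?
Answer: $3600$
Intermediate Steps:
$N{\left(b,X \right)} = -14$ ($N{\left(b,X \right)} = 2 + \left(-1\right) \left(-4\right) \left(-4\right) = 2 + 4 \left(-4\right) = 2 - 16 = -14$)
$V{\left(O \right)} = -14$ ($V{\left(O \right)} = -9 - 5 = -14$)
$\left(N{\left(6,-5 \right)} + \left(c V{\left(C \right)} + 4\right)\right)^{2} = \left(-14 + \left(\left(-5\right) \left(-14\right) + 4\right)\right)^{2} = \left(-14 + \left(70 + 4\right)\right)^{2} = \left(-14 + 74\right)^{2} = 60^{2} = 3600$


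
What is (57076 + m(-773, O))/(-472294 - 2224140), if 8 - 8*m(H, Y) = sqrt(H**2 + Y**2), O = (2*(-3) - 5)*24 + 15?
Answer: -57077/2696434 + sqrt(659530)/21571472 ≈ -0.021130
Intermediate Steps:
O = -249 (O = (-6 - 5)*24 + 15 = -11*24 + 15 = -264 + 15 = -249)
m(H, Y) = 1 - sqrt(H**2 + Y**2)/8
(57076 + m(-773, O))/(-472294 - 2224140) = (57076 + (1 - sqrt((-773)**2 + (-249)**2)/8))/(-472294 - 2224140) = (57076 + (1 - sqrt(597529 + 62001)/8))/(-2696434) = (57076 + (1 - sqrt(659530)/8))*(-1/2696434) = (57077 - sqrt(659530)/8)*(-1/2696434) = -57077/2696434 + sqrt(659530)/21571472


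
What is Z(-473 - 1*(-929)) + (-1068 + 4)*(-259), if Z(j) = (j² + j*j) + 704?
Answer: 692152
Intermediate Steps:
Z(j) = 704 + 2*j² (Z(j) = (j² + j²) + 704 = 2*j² + 704 = 704 + 2*j²)
Z(-473 - 1*(-929)) + (-1068 + 4)*(-259) = (704 + 2*(-473 - 1*(-929))²) + (-1068 + 4)*(-259) = (704 + 2*(-473 + 929)²) - 1064*(-259) = (704 + 2*456²) + 275576 = (704 + 2*207936) + 275576 = (704 + 415872) + 275576 = 416576 + 275576 = 692152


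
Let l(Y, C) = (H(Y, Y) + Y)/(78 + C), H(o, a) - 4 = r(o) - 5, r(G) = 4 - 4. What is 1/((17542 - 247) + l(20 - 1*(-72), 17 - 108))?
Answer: 1/17288 ≈ 5.7844e-5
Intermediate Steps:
r(G) = 0
H(o, a) = -1 (H(o, a) = 4 + (0 - 5) = 4 - 5 = -1)
l(Y, C) = (-1 + Y)/(78 + C)
1/((17542 - 247) + l(20 - 1*(-72), 17 - 108)) = 1/((17542 - 247) + (-1 + (20 - 1*(-72)))/(78 + (17 - 108))) = 1/(17295 + (-1 + (20 + 72))/(78 - 91)) = 1/(17295 + (-1 + 92)/(-13)) = 1/(17295 - 1/13*91) = 1/(17295 - 7) = 1/17288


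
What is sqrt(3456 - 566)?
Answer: 17*sqrt(10) ≈ 53.759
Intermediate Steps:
sqrt(3456 - 566) = sqrt(2890) = 17*sqrt(10)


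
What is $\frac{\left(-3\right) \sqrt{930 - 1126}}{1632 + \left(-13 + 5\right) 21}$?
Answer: $- \frac{7 i}{244} \approx - 0.028689 i$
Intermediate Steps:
$\frac{\left(-3\right) \sqrt{930 - 1126}}{1632 + \left(-13 + 5\right) 21} = \frac{\left(-3\right) \sqrt{-196}}{1632 - 168} = \frac{\left(-3\right) 14 i}{1632 - 168} = \frac{\left(-42\right) i}{1464} = - 42 i \frac{1}{1464} = - \frac{7 i}{244}$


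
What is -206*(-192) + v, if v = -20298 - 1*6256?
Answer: 12998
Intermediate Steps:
v = -26554 (v = -20298 - 6256 = -26554)
-206*(-192) + v = -206*(-192) - 26554 = 39552 - 26554 = 12998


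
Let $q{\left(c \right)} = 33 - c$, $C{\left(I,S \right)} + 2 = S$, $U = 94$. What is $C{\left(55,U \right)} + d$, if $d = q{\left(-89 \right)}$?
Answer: $214$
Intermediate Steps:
$C{\left(I,S \right)} = -2 + S$
$d = 122$ ($d = 33 - -89 = 33 + 89 = 122$)
$C{\left(55,U \right)} + d = \left(-2 + 94\right) + 122 = 92 + 122 = 214$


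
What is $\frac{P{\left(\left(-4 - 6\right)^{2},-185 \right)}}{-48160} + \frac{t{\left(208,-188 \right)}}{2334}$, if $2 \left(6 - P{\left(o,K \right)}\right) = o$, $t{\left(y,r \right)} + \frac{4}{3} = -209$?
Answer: $- \frac{3760109}{42152040} \approx -0.089203$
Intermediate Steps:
$t{\left(y,r \right)} = - \frac{631}{3}$ ($t{\left(y,r \right)} = - \frac{4}{3} - 209 = - \frac{631}{3}$)
$P{\left(o,K \right)} = 6 - \frac{o}{2}$
$\frac{P{\left(\left(-4 - 6\right)^{2},-185 \right)}}{-48160} + \frac{t{\left(208,-188 \right)}}{2334} = \frac{6 - \frac{\left(-4 - 6\right)^{2}}{2}}{-48160} - \frac{631}{3 \cdot 2334} = \left(6 - \frac{\left(-10\right)^{2}}{2}\right) \left(- \frac{1}{48160}\right) - \frac{631}{7002} = \left(6 - 50\right) \left(- \frac{1}{48160}\right) - \frac{631}{7002} = \left(-44\right) \left(- \frac{1}{48160}\right) - \frac{631}{7002} = \frac{11}{12040} - \frac{631}{7002} = - \frac{3760109}{42152040}$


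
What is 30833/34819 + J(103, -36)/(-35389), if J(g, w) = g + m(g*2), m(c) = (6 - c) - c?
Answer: 1101699194/1232209591 ≈ 0.89408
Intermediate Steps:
m(c) = 6 - 2*c
J(g, w) = 6 - 3*g (J(g, w) = g + (6 - 2*g*2) = g + (6 - 4*g) = 6 - 3*g)
30833/34819 + J(103, -36)/(-35389) = 30833/34819 + (6 - 3*103)/(-35389) = 30833*(1/34819) + (6 - 309)*(-1/35389) = 30833/34819 - 303*(-1/35389) = 30833/34819 + 303/35389 = 1101699194/1232209591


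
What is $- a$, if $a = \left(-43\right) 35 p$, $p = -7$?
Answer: $-10535$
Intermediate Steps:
$a = 10535$ ($a = \left(-43\right) 35 \left(-7\right) = \left(-1505\right) \left(-7\right) = 10535$)
$- a = \left(-1\right) 10535 = -10535$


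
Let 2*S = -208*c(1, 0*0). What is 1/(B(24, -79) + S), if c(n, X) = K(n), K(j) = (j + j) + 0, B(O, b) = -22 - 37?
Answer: -1/267 ≈ -0.0037453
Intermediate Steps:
B(O, b) = -59
K(j) = 2*j (K(j) = 2*j + 0 = 2*j)
c(n, X) = 2*n
S = -208 (S = (-416)/2 = (-208*2)/2 = (½)*(-416) = -208)
1/(B(24, -79) + S) = 1/(-59 - 208) = 1/(-267) = -1/267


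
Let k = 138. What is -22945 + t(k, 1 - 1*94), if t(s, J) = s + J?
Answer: -22900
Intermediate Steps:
t(s, J) = J + s
-22945 + t(k, 1 - 1*94) = -22945 + ((1 - 1*94) + 138) = -22945 + ((1 - 94) + 138) = -22945 + (-93 + 138) = -22945 + 45 = -22900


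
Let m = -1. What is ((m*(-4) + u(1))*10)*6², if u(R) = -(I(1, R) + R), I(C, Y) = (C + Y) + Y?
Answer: 0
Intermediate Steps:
I(C, Y) = C + 2*Y
u(R) = -1 - 3*R (u(R) = -((1 + 2*R) + R) = -(1 + 3*R) = -1 - 3*R)
((m*(-4) + u(1))*10)*6² = ((-1*(-4) + (-1 - 3*1))*10)*6² = ((4 + (-1 - 3))*10)*36 = ((4 - 4)*10)*36 = (0*10)*36 = 0*36 = 0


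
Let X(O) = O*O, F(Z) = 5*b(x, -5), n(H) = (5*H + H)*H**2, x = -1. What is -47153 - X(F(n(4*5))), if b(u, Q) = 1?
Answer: -47178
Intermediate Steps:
n(H) = 6*H**3 (n(H) = (6*H)*H**2 = 6*H**3)
F(Z) = 5 (F(Z) = 5*1 = 5)
X(O) = O**2
-47153 - X(F(n(4*5))) = -47153 - 1*5**2 = -47153 - 1*25 = -47153 - 25 = -47178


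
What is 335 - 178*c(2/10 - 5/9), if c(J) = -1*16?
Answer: 3183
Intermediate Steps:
c(J) = -16
335 - 178*c(2/10 - 5/9) = 335 - 178*(-16) = 335 + 2848 = 3183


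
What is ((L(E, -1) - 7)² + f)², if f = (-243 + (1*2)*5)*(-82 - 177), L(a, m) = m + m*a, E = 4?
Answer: 3659161081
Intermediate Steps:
L(a, m) = m + a*m
f = 60347 (f = (-243 + 2*5)*(-259) = (-243 + 10)*(-259) = -233*(-259) = 60347)
((L(E, -1) - 7)² + f)² = ((-(1 + 4) - 7)² + 60347)² = ((-1*5 - 7)² + 60347)² = ((-5 - 7)² + 60347)² = ((-12)² + 60347)² = (144 + 60347)² = 60491² = 3659161081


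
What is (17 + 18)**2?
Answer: 1225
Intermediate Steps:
(17 + 18)**2 = 35**2 = 1225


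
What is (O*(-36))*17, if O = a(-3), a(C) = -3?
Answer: 1836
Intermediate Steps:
O = -3
(O*(-36))*17 = -3*(-36)*17 = 108*17 = 1836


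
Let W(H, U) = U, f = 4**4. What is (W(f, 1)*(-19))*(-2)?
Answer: 38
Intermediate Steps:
f = 256
(W(f, 1)*(-19))*(-2) = (1*(-19))*(-2) = -19*(-2) = 38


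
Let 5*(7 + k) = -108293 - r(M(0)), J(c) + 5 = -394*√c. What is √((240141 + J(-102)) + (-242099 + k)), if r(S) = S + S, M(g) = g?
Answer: √(-590715 - 9850*I*√102)/5 ≈ 12.898 - 154.26*I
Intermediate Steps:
J(c) = -5 - 394*√c
r(S) = 2*S
k = -108328/5 (k = -7 + (-108293 - 2*0)/5 = -7 + (-108293 - 1*0)/5 = -7 + (-108293 + 0)/5 = -7 + (⅕)*(-108293) = -7 - 108293/5 = -108328/5 ≈ -21666.)
√((240141 + J(-102)) + (-242099 + k)) = √((240141 + (-5 - 394*I*√102)) + (-242099 - 108328/5)) = √((240141 + (-5 - 394*I*√102)) - 1318823/5) = √((240136 - 394*I*√102) - 1318823/5) = √(-118143/5 - 394*I*√102)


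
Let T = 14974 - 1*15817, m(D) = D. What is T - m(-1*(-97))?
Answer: -940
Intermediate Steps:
T = -843 (T = 14974 - 15817 = -843)
T - m(-1*(-97)) = -843 - (-1)*(-97) = -843 - 1*97 = -843 - 97 = -940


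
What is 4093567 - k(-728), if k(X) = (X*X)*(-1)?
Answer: 4623551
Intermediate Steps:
k(X) = -X**2 (k(X) = X**2*(-1) = -X**2)
4093567 - k(-728) = 4093567 - (-1)*(-728)**2 = 4093567 - (-1)*529984 = 4093567 - 1*(-529984) = 4093567 + 529984 = 4623551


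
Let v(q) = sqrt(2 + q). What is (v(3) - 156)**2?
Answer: (156 - sqrt(5))**2 ≈ 23643.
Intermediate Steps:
(v(3) - 156)**2 = (sqrt(2 + 3) - 156)**2 = (sqrt(5) - 156)**2 = (-156 + sqrt(5))**2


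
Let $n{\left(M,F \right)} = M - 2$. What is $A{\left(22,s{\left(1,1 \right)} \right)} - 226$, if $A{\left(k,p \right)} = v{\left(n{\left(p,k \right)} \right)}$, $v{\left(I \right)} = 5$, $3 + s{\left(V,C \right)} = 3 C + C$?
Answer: $-221$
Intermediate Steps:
$s{\left(V,C \right)} = -3 + 4 C$ ($s{\left(V,C \right)} = -3 + \left(3 C + C\right) = -3 + 4 C$)
$n{\left(M,F \right)} = -2 + M$ ($n{\left(M,F \right)} = M - 2 = -2 + M$)
$A{\left(k,p \right)} = 5$
$A{\left(22,s{\left(1,1 \right)} \right)} - 226 = 5 - 226 = -221$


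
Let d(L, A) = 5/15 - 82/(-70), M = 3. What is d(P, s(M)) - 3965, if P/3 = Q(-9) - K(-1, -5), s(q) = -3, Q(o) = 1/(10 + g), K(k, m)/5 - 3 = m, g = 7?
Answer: -416167/105 ≈ -3963.5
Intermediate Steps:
K(k, m) = 15 + 5*m
Q(o) = 1/17 (Q(o) = 1/(10 + 7) = 1/17)
P = 513/17 (P = 3*(1/17 - (15 + 5*(-5))) = 3*(1/17 - (15 - 25)) = 3*(1/17 - 1*(-10)) = 3*(1/17 + 10) = 3*(171/17) = 513/17 ≈ 30.176)
d(L, A) = 158/105 (d(L, A) = 5*(1/15) - 82*(-1/70) = ⅓ + 41/35 = 158/105)
d(P, s(M)) - 3965 = 158/105 - 3965 = -416167/105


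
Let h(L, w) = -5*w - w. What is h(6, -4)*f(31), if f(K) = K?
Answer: 744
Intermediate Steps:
h(L, w) = -6*w
h(6, -4)*f(31) = -6*(-4)*31 = 24*31 = 744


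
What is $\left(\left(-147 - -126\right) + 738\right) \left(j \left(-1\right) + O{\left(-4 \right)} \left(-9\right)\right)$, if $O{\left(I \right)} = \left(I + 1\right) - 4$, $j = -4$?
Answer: $48039$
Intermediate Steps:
$O{\left(I \right)} = -3 + I$ ($O{\left(I \right)} = \left(1 + I\right) - 4 = -3 + I$)
$\left(\left(-147 - -126\right) + 738\right) \left(j \left(-1\right) + O{\left(-4 \right)} \left(-9\right)\right) = \left(\left(-147 - -126\right) + 738\right) \left(\left(-4\right) \left(-1\right) + \left(-3 - 4\right) \left(-9\right)\right) = \left(\left(-147 + 126\right) + 738\right) \left(4 - -63\right) = \left(-21 + 738\right) \left(4 + 63\right) = 717 \cdot 67 = 48039$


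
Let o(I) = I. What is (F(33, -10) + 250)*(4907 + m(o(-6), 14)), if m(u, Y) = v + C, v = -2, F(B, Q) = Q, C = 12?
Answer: 1180080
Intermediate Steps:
m(u, Y) = 10 (m(u, Y) = -2 + 12 = 10)
(F(33, -10) + 250)*(4907 + m(o(-6), 14)) = (-10 + 250)*(4907 + 10) = 240*4917 = 1180080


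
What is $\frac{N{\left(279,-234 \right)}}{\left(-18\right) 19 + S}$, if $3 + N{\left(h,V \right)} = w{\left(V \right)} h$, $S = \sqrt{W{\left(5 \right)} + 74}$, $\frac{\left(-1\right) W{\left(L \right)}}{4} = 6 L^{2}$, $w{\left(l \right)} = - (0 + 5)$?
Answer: $\frac{239058}{58745} + \frac{699 i \sqrt{526}}{58745} \approx 4.0694 + 0.2729 i$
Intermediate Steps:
$w{\left(l \right)} = -5$ ($w{\left(l \right)} = \left(-1\right) 5 = -5$)
$W{\left(L \right)} = - 24 L^{2}$ ($W{\left(L \right)} = - 4 \cdot 6 L^{2} = - 24 L^{2}$)
$S = i \sqrt{526}$ ($S = \sqrt{- 24 \cdot 5^{2} + 74} = \sqrt{\left(-24\right) 25 + 74} = \sqrt{-600 + 74} = \sqrt{-526} = i \sqrt{526} \approx 22.935 i$)
$N{\left(h,V \right)} = -3 - 5 h$
$\frac{N{\left(279,-234 \right)}}{\left(-18\right) 19 + S} = \frac{-3 - 1395}{\left(-18\right) 19 + i \sqrt{526}} = \frac{-3 - 1395}{-342 + i \sqrt{526}} = - \frac{1398}{-342 + i \sqrt{526}}$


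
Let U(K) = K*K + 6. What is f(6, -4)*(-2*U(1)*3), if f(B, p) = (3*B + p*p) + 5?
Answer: -1638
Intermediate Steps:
U(K) = 6 + K² (U(K) = K² + 6 = 6 + K²)
f(B, p) = 5 + p² + 3*B (f(B, p) = (3*B + p²) + 5 = (p² + 3*B) + 5 = 5 + p² + 3*B)
f(6, -4)*(-2*U(1)*3) = (5 + (-4)² + 3*6)*(-2*(6 + 1²)*3) = (5 + 16 + 18)*(-2*(6 + 1)*3) = 39*(-2*7*3) = 39*(-14*3) = 39*(-42) = -1638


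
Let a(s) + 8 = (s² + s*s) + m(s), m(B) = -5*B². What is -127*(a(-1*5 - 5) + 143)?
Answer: 20955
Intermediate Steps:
a(s) = -8 - 3*s² (a(s) = -8 + ((s² + s*s) - 5*s²) = -8 + ((s² + s²) - 5*s²) = -8 + (2*s² - 5*s²) = -8 - 3*s²)
-127*(a(-1*5 - 5) + 143) = -127*((-8 - 3*(-1*5 - 5)²) + 143) = -127*((-8 - 3*(-5 - 5)²) + 143) = -127*((-8 - 3*(-10)²) + 143) = -127*((-8 - 3*100) + 143) = -127*((-8 - 300) + 143) = -127*(-308 + 143) = -127*(-165) = 20955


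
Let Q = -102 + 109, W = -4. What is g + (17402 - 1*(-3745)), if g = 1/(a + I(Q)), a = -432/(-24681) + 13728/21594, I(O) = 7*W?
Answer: 17122899555991/809709612 ≈ 21147.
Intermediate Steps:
Q = 7
I(O) = -28 (I(O) = 7*(-4) = -28)
a = 19341632/29608973 (a = -432*(-1/24681) + 13728*(1/21594) = 144/8227 + 2288/3599 = 19341632/29608973 ≈ 0.65324)
g = -29608973/809709612 (g = 1/(19341632/29608973 - 28) = 1/(-809709612/29608973) = -29608973/809709612 ≈ -0.036567)
g + (17402 - 1*(-3745)) = -29608973/809709612 + (17402 - 1*(-3745)) = -29608973/809709612 + (17402 + 3745) = -29608973/809709612 + 21147 = 17122899555991/809709612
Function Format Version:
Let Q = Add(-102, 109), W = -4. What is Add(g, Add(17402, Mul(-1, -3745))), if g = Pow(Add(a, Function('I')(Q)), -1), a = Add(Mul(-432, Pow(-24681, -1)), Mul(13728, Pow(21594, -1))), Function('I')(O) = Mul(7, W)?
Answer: Rational(17122899555991, 809709612) ≈ 21147.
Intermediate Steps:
Q = 7
Function('I')(O) = -28 (Function('I')(O) = Mul(7, -4) = -28)
a = Rational(19341632, 29608973) (a = Add(Mul(-432, Rational(-1, 24681)), Mul(13728, Rational(1, 21594))) = Add(Rational(144, 8227), Rational(2288, 3599)) = Rational(19341632, 29608973) ≈ 0.65324)
g = Rational(-29608973, 809709612) (g = Pow(Add(Rational(19341632, 29608973), -28), -1) = Pow(Rational(-809709612, 29608973), -1) = Rational(-29608973, 809709612) ≈ -0.036567)
Add(g, Add(17402, Mul(-1, -3745))) = Add(Rational(-29608973, 809709612), Add(17402, Mul(-1, -3745))) = Add(Rational(-29608973, 809709612), Add(17402, 3745)) = Add(Rational(-29608973, 809709612), 21147) = Rational(17122899555991, 809709612)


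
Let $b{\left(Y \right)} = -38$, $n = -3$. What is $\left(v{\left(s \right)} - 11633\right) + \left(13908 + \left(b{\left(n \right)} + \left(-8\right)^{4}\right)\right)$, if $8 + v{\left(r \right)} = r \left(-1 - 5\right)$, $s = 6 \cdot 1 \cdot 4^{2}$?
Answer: $5749$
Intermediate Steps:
$s = 96$ ($s = 6 \cdot 16 = 96$)
$v{\left(r \right)} = -8 - 6 r$ ($v{\left(r \right)} = -8 + r \left(-1 - 5\right) = -8 + r \left(-6\right) = -8 - 6 r$)
$\left(v{\left(s \right)} - 11633\right) + \left(13908 + \left(b{\left(n \right)} + \left(-8\right)^{4}\right)\right) = \left(\left(-8 - 576\right) - 11633\right) + \left(13908 - \left(38 - \left(-8\right)^{4}\right)\right) = \left(\left(-8 - 576\right) - 11633\right) + \left(13908 + \left(-38 + 4096\right)\right) = \left(-584 - 11633\right) + \left(13908 + 4058\right) = -12217 + 17966 = 5749$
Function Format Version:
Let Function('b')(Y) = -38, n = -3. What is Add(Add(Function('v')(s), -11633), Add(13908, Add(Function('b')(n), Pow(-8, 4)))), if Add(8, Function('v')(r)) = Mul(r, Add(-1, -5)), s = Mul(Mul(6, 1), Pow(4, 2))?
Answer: 5749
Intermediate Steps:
s = 96 (s = Mul(6, 16) = 96)
Function('v')(r) = Add(-8, Mul(-6, r)) (Function('v')(r) = Add(-8, Mul(r, Add(-1, -5))) = Add(-8, Mul(r, -6)) = Add(-8, Mul(-6, r)))
Add(Add(Function('v')(s), -11633), Add(13908, Add(Function('b')(n), Pow(-8, 4)))) = Add(Add(Add(-8, Mul(-6, 96)), -11633), Add(13908, Add(-38, Pow(-8, 4)))) = Add(Add(Add(-8, -576), -11633), Add(13908, Add(-38, 4096))) = Add(Add(-584, -11633), Add(13908, 4058)) = Add(-12217, 17966) = 5749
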